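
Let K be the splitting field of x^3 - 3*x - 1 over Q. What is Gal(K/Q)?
C_3 (order 3)

The polynomial is an irreducible cubic over Q and its discriminant is 81 = 9^2, a perfect square. For an irreducible cubic, a square discriminant forces the Galois group to be A_3, the cyclic group of order 3.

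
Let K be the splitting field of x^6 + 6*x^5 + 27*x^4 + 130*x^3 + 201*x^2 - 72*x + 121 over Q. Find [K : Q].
36

The degree of the splitting field over Q equals the order of the Galois group, so first determine the group. The polynomial f is an irreducible sextic over Q, so G = Gal(f/Q) is one of the 16 transitive subgroups 6T1, ..., 6T16 of S_6. The discriminant of f is 407330802770688, which is not a perfect square, so G is not contained in A_6. The transitive groups of degree 6 not contained in A_6 are: C_6 (6T1, order 6), S_3 (6T2, order 6), D_6 (6T3, order 12), C_3 x S_3 (6T5, order 18), A_4 x C_2 (6T6, order 24), S_4 (6T8, order 24), S_3 x S_3 (6T9, order 36), S_4 x C_2 (6T11, order 48), (S_3 x S_3) : C_2 (6T13, order 72), PGL(2,5) (6T14, order 120), S_6 (6T16, order 720). By Dedekind's theorem, for a prime p not dividing disc(f) the degrees of the irreducible factors of f mod p form the cycle type of an element of G. Factoring f modulo the 22 such primes p <= 97 (skipping 2, 3, 37, which divide the discriminant), each new pattern first appears at: mod 5: f = (x^6 + x^5 + 2x^4 + x^2 + 3x + 1), pattern 6; mod 11: f = (x)(x + 1)(x^2 + 2x + 10)(x^2 + 3x + 6), pattern 2+2+1+1; mod 13: f = (x + 1)(x + 4)(x + 11)(x^3 + 3x^2 + 11x + 6), pattern 3+1+1+1; mod 31: f = (x^2 + 5x + 15)(x^2 + 11x + 25)(x^2 + 21x + 30), pattern 2+2+2; mod 97: f = (x^3 + 3x^2 + 46x + 22)(x^3 + 3x^2 + 69x + 54), pattern 3+3. No other pattern occurs in this range, so the set of observed cycle types is {6, 2+2+1+1, 3+1+1+1, 2+2+2, 3+3}. The candidates containing elements of all these cycle types are S_3 x S_3 (6T9) of order 36, (S_3 x S_3) : C_2 (6T13) of order 72, S_6 (6T16) of order 720; the others are excluded. The observed types are precisely the cycle types that occur in S_3 x S_3 (6T9) (apart from the identity). Each of the other remaining candidates has further cycle types, and by the Chebotarev density theorem the matching factorization patterns would occur for a proportion of primes equal to their share of the group: (S_3 x S_3) : C_2 (6T13) additionally contains elements of type 4+2, 3+2+1, 2+1+1+1+1 (36 of its 72 elements, about 50% of primes); S_6 (6T16) additionally contains elements of type 5+1, 4+2, 4+1+1, 3+2+1, 2+1+1+1+1 (459 of its 720 elements, about 64% of primes). None of the 22 primes tested shows any such pattern (for each of these groups the chance of that is below 10^-4), which rules them out. Hence G = S_3 x S_3 (6T9), of order 36. The Galois group S_3 x S_3 (6T9) has order 36, so the splitting field has degree 36 over Q.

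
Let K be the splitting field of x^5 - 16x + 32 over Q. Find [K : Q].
The degree of the splitting field over Q equals the order of the Galois group, so first determine the group. The polynomial f is an irreducible quintic over Q, so G = Gal(f/Q) is a transitive subgroup of S_5: one of C_5 (5T1, order 5), D_5 (5T2, order 10), F_20 (5T3, order 20), A_5 (5T4, order 60) or S_5 (5T5, order 120). The discriminant of f is 3008364544, which is not a perfect square, so G is not contained in A_5. The transitive groups of degree 5 not contained in A_5 are: F_20 (5T3, order 20), S_5 (5T5, order 120). By Dedekind's theorem, for a prime p not dividing disc(f) the degrees of the irreducible factors of f mod p form the cycle type of an element of G. Factoring f modulo the 3 such primes p <= 7 (skipping 2, which divides the discriminant), each new pattern first appears at: mod 3: f = (x^5 + 2x + 2), pattern 5; mod 7: f = (x^2 + 2x + 5)(x^3 + 5x^2 + 6x + 5), pattern 3+2. No other pattern occurs in this range, so the set of observed cycle types is {5, 3+2}. Among the candidates above, the only group containing elements of all these cycle types is S_5 (5T5) — F_20 (5T3) lacks at least one of them. Hence G = S_5 (5T5), of order 120. The Galois group S_5 (5T5) has order 120, so the splitting field has degree 120 over Q.

120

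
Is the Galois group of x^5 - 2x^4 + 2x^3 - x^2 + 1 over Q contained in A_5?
The polynomial is irreducible of degree 5 over Q. Its discriminant is 2209 = 47^2, a perfect square. A Galois group lies in the alternating group exactly when the discriminant is a square in Q, so the Galois group (D_5) is contained in A_5.

Yes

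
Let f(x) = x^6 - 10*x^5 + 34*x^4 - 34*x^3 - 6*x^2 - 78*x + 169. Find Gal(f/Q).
The polynomial f is an irreducible sextic over Q, so G = Gal(f/Q) is one of the 16 transitive subgroups 6T1, ..., 6T16 of S_6. The discriminant of f is 90962560000 = 301600^2, a perfect square, so G is contained in A_6. The transitive groups of degree 6 contained in A_6 are: A_4 (6T4, order 12), S_4 (6T7, order 24), (C_3 x C_3) : C_4 (6T10, order 36), PSL(2,5) (6T12, order 60), A_6 (6T15, order 360). By Dedekind's theorem, for a prime p not dividing disc(f) the degrees of the irreducible factors of f mod p form the cycle type of an element of G. Factoring f modulo the 19 such primes p <= 83 (skipping 2, 5, 13, 29, which divide the discriminant), each new pattern first appears at: mod 3: f = (x^2 + x + 2)(x^4 + x^3 + x^2 + 2x + 2), pattern 4+2; mod 11: f = (x^3 + 3x^2 + x + 1)(x^3 + 9x^2 + 6x + 4), pattern 3+3; mod 19: f = (x + 2)(x + 18)(x^2 + 13x + 18)(x^2 + 14x + 18), pattern 2+2+1+1; mod 61: f = (x + 28)(x + 35)(x + 45)(x^3 + 4x^2 + 57x + 25), pattern 3+1+1+1. No other pattern occurs in this range, so the set of observed cycle types is {4+2, 3+3, 2+2+1+1, 3+1+1+1}. The candidates containing elements of all these cycle types are (C_3 x C_3) : C_4 (6T10) of order 36, A_6 (6T15) of order 360; the others are excluded. The observed types are precisely the cycle types that occur in (C_3 x C_3) : C_4 (6T10) (apart from the identity). Each of the other remaining candidates has further cycle types, and by the Chebotarev density theorem the matching factorization patterns would occur for a proportion of primes equal to their share of the group: A_6 (6T15) additionally contains elements of type 5+1 (144 of its 360 elements, about 40% of primes). None of the 19 primes tested shows any such pattern (for each of these groups the chance of that is below 10^-4), which rules them out. Hence G = (C_3 x C_3) : C_4 (6T10), of order 36.

(C_3 x C_3) : C_4, the transitive group 6T10 of order 36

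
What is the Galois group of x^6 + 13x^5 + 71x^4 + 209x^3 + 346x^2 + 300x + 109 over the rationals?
(C_3 x C_3) : C_4 (also written G36+)

The polynomial f is an irreducible sextic over Q, so G = Gal(f/Q) is one of the 16 transitive subgroups 6T1, ..., 6T16 of S_6. The discriminant of f is 525625 = 725^2, a perfect square, so G is contained in A_6. The transitive groups of degree 6 contained in A_6 are: A_4 (6T4, order 12), S_4 (6T7, order 24), (C_3 x C_3) : C_4 (6T10, order 36), PSL(2,5) (6T12, order 60), A_6 (6T15, order 360). By Dedekind's theorem, for a prime p not dividing disc(f) the degrees of the irreducible factors of f mod p form the cycle type of an element of G. Factoring f modulo the 19 such primes p <= 73 (skipping 5, 29, which divide the discriminant), each new pattern first appears at: mod 2: f = (x^2 + x + 1)(x^4 + x + 1), pattern 4+2; mod 11: f = (x^3 + 3x^2 + 5x + 5)(x^3 + 10x^2 + 3x + 2), pattern 3+3; mod 19: f = (x + 13)(x + 14)(x^2 + 8x + 17)(x^2 + 16x + 8), pattern 2+2+1+1; mod 61: f = (x + 30)(x + 37)(x + 44)(x^3 + 24x^2 + 59x + 50), pattern 3+1+1+1. No other pattern occurs in this range, so the set of observed cycle types is {4+2, 3+3, 2+2+1+1, 3+1+1+1}. The candidates containing elements of all these cycle types are (C_3 x C_3) : C_4 (6T10) of order 36, A_6 (6T15) of order 360; the others are excluded. The observed types are precisely the cycle types that occur in (C_3 x C_3) : C_4 (6T10) (apart from the identity). Each of the other remaining candidates has further cycle types, and by the Chebotarev density theorem the matching factorization patterns would occur for a proportion of primes equal to their share of the group: A_6 (6T15) additionally contains elements of type 5+1 (144 of its 360 elements, about 40% of primes). None of the 19 primes tested shows any such pattern (for each of these groups the chance of that is below 10^-4), which rules them out. Hence G = (C_3 x C_3) : C_4 (6T10), of order 36.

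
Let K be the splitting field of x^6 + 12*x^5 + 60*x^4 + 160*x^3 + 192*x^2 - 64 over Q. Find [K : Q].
The degree of the splitting field over Q equals the order of the Galois group, so first determine the group. The polynomial f is an irreducible sextic over Q, so G = Gal(f/Q) is one of the 16 transitive subgroups 6T1, ..., 6T16 of S_6. The discriminant of f is -450868486864896, which is not a perfect square, so G is not contained in A_6. The transitive groups of degree 6 not contained in A_6 are: C_6 (6T1, order 6), S_3 (6T2, order 6), D_6 (6T3, order 12), C_3 x S_3 (6T5, order 18), A_4 x C_2 (6T6, order 24), S_4 (6T8, order 24), S_3 x S_3 (6T9, order 36), S_4 x C_2 (6T11, order 48), (S_3 x S_3) : C_2 (6T13, order 72), PGL(2,5) (6T14, order 120), S_6 (6T16, order 720). By Dedekind's theorem, for a prime p not dividing disc(f) the degrees of the irreducible factors of f mod p form the cycle type of an element of G. Factoring f modulo the 33 such primes p <= 149 (skipping 2, 3, which divide the discriminant), each new pattern first appears at: mod 5: f = (x^3 + x + 4)(x^3 + 2x^2 + 4x + 4), pattern 3+3; mod 7: f = (x^6 + 5x^5 + 4x^4 + 6x^3 + 3x^2 + 6), pattern 6; mod 17: f = (x + 1)(x + 3)(x^2 + 4x + 10)(x^2 + 4x + 16), pattern 2+2+1+1; mod 19: f = (x + 5)(x + 8)(x + 15)(x + 18)(x^2 + 4x + 11), pattern 2+1+1+1+1; mod 71: f = (x^2 + 4x + 33)(x^2 + 4x + 53)(x^2 + 4x + 68), pattern 2+2+2. No other pattern occurs in this range, so the set of observed cycle types is {3+3, 6, 2+2+1+1, 2+1+1+1+1, 2+2+2}. The candidates containing elements of all these cycle types are A_4 x C_2 (6T6) of order 24, S_4 x C_2 (6T11) of order 48, (S_3 x S_3) : C_2 (6T13) of order 72, S_6 (6T16) of order 720; the others are excluded. The observed types are precisely the cycle types that occur in A_4 x C_2 (6T6) (apart from the identity). Each of the other remaining candidates has further cycle types, and by the Chebotarev density theorem the matching factorization patterns would occur for a proportion of primes equal to their share of the group: S_4 x C_2 (6T11) additionally contains elements of type 4+2, 4+1+1 (12 of its 48 elements, about 25% of primes); (S_3 x S_3) : C_2 (6T13) additionally contains elements of type 4+2, 3+2+1, 3+1+1+1 (34 of its 72 elements, about 47% of primes); S_6 (6T16) additionally contains elements of type 5+1, 4+2, 4+1+1, 3+2+1, 3+1+1+1 (484 of its 720 elements, about 67% of primes). None of the 33 primes tested shows any such pattern (for each of these groups the chance of that is below 10^-4), which rules them out. Hence G = A_4 x C_2 (6T6), of order 24. The Galois group A_4 x C_2 (6T6) has order 24, so the splitting field has degree 24 over Q.

24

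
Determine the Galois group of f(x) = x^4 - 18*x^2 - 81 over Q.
The polynomial is an irreducible quartic over Q and its discriminant is -544195584, which is not a perfect square, so the Galois group is not contained in A_4. The resolvent cubic y^3 + 18*y^2 + 324*y + 5832 has exactly one rational root, so the Galois group is C_4 or D_4. The quartic remains irreducible over Q(sqrt(disc)), so the group is D_4.

4T3: D_4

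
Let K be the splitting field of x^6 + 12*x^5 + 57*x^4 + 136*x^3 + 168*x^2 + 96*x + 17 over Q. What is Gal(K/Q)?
The polynomial f is an irreducible sextic over Q, so G = Gal(f/Q) is one of the 16 transitive subgroups 6T1, ..., 6T16 of S_6. The discriminant of f is -419904, which is not a perfect square, so G is not contained in A_6. The transitive groups of degree 6 not contained in A_6 are: C_6 (6T1, order 6), S_3 (6T2, order 6), D_6 (6T3, order 12), C_3 x S_3 (6T5, order 18), A_4 x C_2 (6T6, order 24), S_4 (6T8, order 24), S_3 x S_3 (6T9, order 36), S_4 x C_2 (6T11, order 48), (S_3 x S_3) : C_2 (6T13, order 72), PGL(2,5) (6T14, order 120), S_6 (6T16, order 720). By Dedekind's theorem, for a prime p not dividing disc(f) the degrees of the irreducible factors of f mod p form the cycle type of an element of G. Factoring f modulo the 33 such primes p <= 149 (skipping 2, 3, which divide the discriminant), each new pattern first appears at: mod 5: f = (x^3 + 2x + 4)(x^3 + 2x^2 + 3), pattern 3+3; mod 7: f = (x^6 + 5x^5 + x^4 + 3x^3 + 5x + 3), pattern 6; mod 17: f = (x)(x + 4)(x^2 + 4x + 10)(x^2 + 4x + 16), pattern 2+2+1+1; mod 19: f = (x + 8)(x + 9)(x + 14)(x + 15)(x^2 + 4x + 10), pattern 2+1+1+1+1; mod 71: f = (x^2 + 4x + 44)(x^2 + 4x + 49)(x^2 + 4x + 58), pattern 2+2+2. No other pattern occurs in this range, so the set of observed cycle types is {3+3, 6, 2+2+1+1, 2+1+1+1+1, 2+2+2}. The candidates containing elements of all these cycle types are A_4 x C_2 (6T6) of order 24, S_4 x C_2 (6T11) of order 48, (S_3 x S_3) : C_2 (6T13) of order 72, S_6 (6T16) of order 720; the others are excluded. The observed types are precisely the cycle types that occur in A_4 x C_2 (6T6) (apart from the identity). Each of the other remaining candidates has further cycle types, and by the Chebotarev density theorem the matching factorization patterns would occur for a proportion of primes equal to their share of the group: S_4 x C_2 (6T11) additionally contains elements of type 4+2, 4+1+1 (12 of its 48 elements, about 25% of primes); (S_3 x S_3) : C_2 (6T13) additionally contains elements of type 4+2, 3+2+1, 3+1+1+1 (34 of its 72 elements, about 47% of primes); S_6 (6T16) additionally contains elements of type 5+1, 4+2, 4+1+1, 3+2+1, 3+1+1+1 (484 of its 720 elements, about 67% of primes). None of the 33 primes tested shows any such pattern (for each of these groups the chance of that is below 10^-4), which rules them out. Hence G = A_4 x C_2 (6T6), of order 24.

A_4 x C_2 (order 24)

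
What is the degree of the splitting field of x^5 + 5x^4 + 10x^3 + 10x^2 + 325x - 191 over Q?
The degree of the splitting field over Q equals the order of the Galois group, so first determine the group. The polynomial f is an irreducible quintic over Q, so G = Gal(f/Q) is a transitive subgroup of S_5: one of C_5 (5T1, order 5), D_5 (5T2, order 10), F_20 (5T3, order 20), A_5 (5T4, order 60) or S_5 (5T5, order 120). The discriminant of f is 1073741824000000 = 32768000^2, a perfect square, so G is contained in A_5. The transitive groups of degree 5 contained in A_5 are: C_5 (5T1, order 5), D_5 (5T2, order 10), A_5 (5T4, order 60). By Dedekind's theorem, for a prime p not dividing disc(f) the degrees of the irreducible factors of f mod p form the cycle type of an element of G. Factoring f modulo the 2 such primes p <= 7 (skipping 2, 5, which divide the discriminant), each new pattern first appears at: mod 3: f = (x^5 + 2x^4 + x^3 + x^2 + x + 1), pattern 5; mod 7: f = (x + 2)(x + 4)(x^3 + 6x^2 + x + 5), pattern 3+1+1. No other pattern occurs in this range, so the set of observed cycle types is {5, 3+1+1}. Among the candidates above, the only group containing elements of all these cycle types is A_5 (5T4) — each of C_5 (5T1), D_5 (5T2) lacks at least one of them. Hence G = A_5 (5T4), of order 60. The Galois group A_5 (5T4) has order 60, so the splitting field has degree 60 over Q.

60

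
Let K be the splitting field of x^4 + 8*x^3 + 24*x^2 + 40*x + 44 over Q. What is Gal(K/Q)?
A_4 (order 12)

The polynomial is an irreducible quartic over Q and its discriminant is 331776 = 576^2, a perfect square, so the Galois group is contained in A_4. The resolvent cubic y^3 - 24*y^2 + 144*y - 192 is irreducible over Q. An irreducible resolvent with square discriminant gives A_4.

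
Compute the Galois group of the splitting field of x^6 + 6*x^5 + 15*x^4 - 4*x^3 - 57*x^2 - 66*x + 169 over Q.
The polynomial f is an irreducible sextic over Q, so G = Gal(f/Q) is one of the 16 transitive subgroups 6T1, ..., 6T16 of S_6. The discriminant of f is -190210142896128, which is not a perfect square, so G is not contained in A_6. The transitive groups of degree 6 not contained in A_6 are: C_6 (6T1, order 6), S_3 (6T2, order 6), D_6 (6T3, order 12), C_3 x S_3 (6T5, order 18), A_4 x C_2 (6T6, order 24), S_4 (6T8, order 24), S_3 x S_3 (6T9, order 36), S_4 x C_2 (6T11, order 48), (S_3 x S_3) : C_2 (6T13, order 72), PGL(2,5) (6T14, order 120), S_6 (6T16, order 720). By Dedekind's theorem, for a prime p not dividing disc(f) the degrees of the irreducible factors of f mod p form the cycle type of an element of G. Factoring f modulo the 33 such primes p <= 149 (skipping 2, 3, which divide the discriminant), each new pattern first appears at: mod 5: f = (x^6 + x^5 + x^3 + 3x^2 + 4x + 4), pattern 6; mod 7: f = (x + 2)(x + 3)(x + 5)(x^3 + 3x^2 + 3x + 4), pattern 3+1+1+1; mod 17: f = (x^2 + 4x + 14)(x^2 + 9x + 2)(x^2 + 10x + 3), pattern 2+2+2; mod 19: f = (x^3 + 3x^2 + 3x + 5)(x^3 + 3x^2 + 3x + 11), pattern 3+3; mod 73: f = (x + 27)(x + 43)(x + 45)(x + 59)(x + 61)(x + 63), pattern 1+1+1+1+1+1. No other pattern occurs in this range, so the set of observed cycle types is {6, 3+1+1+1, 2+2+2, 3+3, 1+1+1+1+1+1}. The candidates containing elements of all these cycle types are C_3 x S_3 (6T5) of order 18, S_3 x S_3 (6T9) of order 36, (S_3 x S_3) : C_2 (6T13) of order 72, S_6 (6T16) of order 720; the others are excluded. The observed types are precisely the cycle types that occur in C_3 x S_3 (6T5). Each of the other remaining candidates has further cycle types, and by the Chebotarev density theorem the matching factorization patterns would occur for a proportion of primes equal to their share of the group: S_3 x S_3 (6T9) additionally contains elements of type 2+2+1+1 (9 of its 36 elements, about 25% of primes); (S_3 x S_3) : C_2 (6T13) additionally contains elements of type 4+2, 3+2+1, 2+2+1+1, 2+1+1+1+1 (45 of its 72 elements, about 62% of primes); S_6 (6T16) additionally contains elements of type 5+1, 4+2, 4+1+1, 3+2+1, 2+2+1+1, 2+1+1+1+1 (504 of its 720 elements, about 70% of primes). None of the 33 primes tested shows any such pattern (for each of these groups the chance of that is below 10^-4), which rules them out. Hence G = C_3 x S_3 (6T5), of order 18.

C_3 x S_3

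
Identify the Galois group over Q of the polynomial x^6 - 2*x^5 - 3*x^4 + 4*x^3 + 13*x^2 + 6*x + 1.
The polynomial f is an irreducible sextic over Q, so G = Gal(f/Q) is one of the 16 transitive subgroups 6T1, ..., 6T16 of S_6. The discriminant of f is -147116032, which is not a perfect square, so G is not contained in A_6. The transitive groups of degree 6 not contained in A_6 are: C_6 (6T1, order 6), S_3 (6T2, order 6), D_6 (6T3, order 12), C_3 x S_3 (6T5, order 18), A_4 x C_2 (6T6, order 24), S_4 (6T8, order 24), S_3 x S_3 (6T9, order 36), S_4 x C_2 (6T11, order 48), (S_3 x S_3) : C_2 (6T13, order 72), PGL(2,5) (6T14, order 120), S_6 (6T16, order 720). By Dedekind's theorem, for a prime p not dividing disc(f) the degrees of the irreducible factors of f mod p form the cycle type of an element of G. Factoring f modulo the 28 such primes p <= 113 (skipping 2, 7, which divide the discriminant), each new pattern first appears at: mod 3: f = (x^6 + x^5 + x^3 + x^2 + 1), pattern 6; mod 5: f = (x + 4)(x^2 + 2)(x^3 + 4x^2 + 4x + 2), pattern 3+2+1; mod 11: f = (x^2 + 2x + 5)(x^4 + 7x^3 + 2x + 9), pattern 4+2; mod 17: f = (x^3 + 16x^2 + 3x + 13)(x^3 + 16x^2 + 10x + 4), pattern 3+3; mod 19: f = (x^2 + 4x + 9)(x^2 + 16x + 8)(x^2 + 16x + 14), pattern 2+2+2; mod 37: f = (x + 18)(x + 30)(x^2 + 6x + 22)(x^2 + 18x + 25), pattern 2+2+1+1; mod 41: f = (x + 21)(x + 26)(x + 34)(x^3 + 40x^2 + 25x + 9), pattern 3+1+1+1; mod 113: f = (x + 7)(x + 12)(x + 93)(x + 102)(x^2 + 10x + 63), pattern 2+1+1+1+1. No other pattern occurs in this range, so the set of observed cycle types is {6, 3+2+1, 4+2, 3+3, 2+2+2, 2+2+1+1, 3+1+1+1, 2+1+1+1+1}. The candidates containing elements of all these cycle types are (S_3 x S_3) : C_2 (6T13) of order 72, S_6 (6T16) of order 720; the others are excluded. The observed types are precisely the cycle types that occur in (S_3 x S_3) : C_2 (6T13) (apart from the identity). Each of the other remaining candidates has further cycle types, and by the Chebotarev density theorem the matching factorization patterns would occur for a proportion of primes equal to their share of the group: S_6 (6T16) additionally contains elements of type 5+1, 4+1+1 (234 of its 720 elements, about 32% of primes). None of the 28 primes tested shows any such pattern (for each of these groups the chance of that is below 10^-4), which rules them out. Hence G = (S_3 x S_3) : C_2 (6T13), of order 72.

6T13: (S_3 x S_3) : C_2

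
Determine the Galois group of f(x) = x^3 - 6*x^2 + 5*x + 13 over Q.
The polynomial is an irreducible cubic over Q and its discriminant is 49 = 7^2, a perfect square. For an irreducible cubic, a square discriminant forces the Galois group to be A_3, the cyclic group of order 3.

C_3 (order 3)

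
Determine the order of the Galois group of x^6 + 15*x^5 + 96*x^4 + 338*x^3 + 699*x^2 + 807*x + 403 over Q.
The degree of the splitting field over Q equals the order of the Galois group, so first determine the group. The polynomial f is an irreducible sextic over Q, so G = Gal(f/Q) is one of the 16 transitive subgroups 6T1, ..., 6T16 of S_6. The discriminant of f is -944016363, which is not a perfect square, so G is not contained in A_6. The transitive groups of degree 6 not contained in A_6 are: C_6 (6T1, order 6), S_3 (6T2, order 6), D_6 (6T3, order 12), C_3 x S_3 (6T5, order 18), A_4 x C_2 (6T6, order 24), S_4 (6T8, order 24), S_3 x S_3 (6T9, order 36), S_4 x C_2 (6T11, order 48), (S_3 x S_3) : C_2 (6T13, order 72), PGL(2,5) (6T14, order 120), S_6 (6T16, order 720). By Dedekind's theorem, for a prime p not dividing disc(f) the degrees of the irreducible factors of f mod p form the cycle type of an element of G. Factoring f modulo the 33 such primes p <= 149 (skipping 3, 73, which divide the discriminant), each new pattern first appears at: mod 2: f = (x^6 + x^5 + x^2 + x + 1), pattern 6; mod 7: f = (x + 3)(x + 5)(x + 6)(x^3 + x^2 + 5x + 3), pattern 3+1+1+1; mod 17: f = (x^2 + x + 7)(x^2 + 4x + 7)(x^2 + 10x + 11), pattern 2+2+2; mod 19: f = (x^3 + 4x^2 + 18x + 2)(x^3 + 11x^2 + 15x + 2), pattern 3+3. No other pattern occurs in this range, so the set of observed cycle types is {6, 3+1+1+1, 2+2+2, 3+3}. The candidates containing elements of all these cycle types are C_3 x S_3 (6T5) of order 18, S_3 x S_3 (6T9) of order 36, (S_3 x S_3) : C_2 (6T13) of order 72, S_6 (6T16) of order 720; the others are excluded. The observed types are precisely the cycle types that occur in C_3 x S_3 (6T5) (apart from the identity). Each of the other remaining candidates has further cycle types, and by the Chebotarev density theorem the matching factorization patterns would occur for a proportion of primes equal to their share of the group: S_3 x S_3 (6T9) additionally contains elements of type 2+2+1+1 (9 of its 36 elements, about 25% of primes); (S_3 x S_3) : C_2 (6T13) additionally contains elements of type 4+2, 3+2+1, 2+2+1+1, 2+1+1+1+1 (45 of its 72 elements, about 62% of primes); S_6 (6T16) additionally contains elements of type 5+1, 4+2, 4+1+1, 3+2+1, 2+2+1+1, 2+1+1+1+1 (504 of its 720 elements, about 70% of primes). None of the 33 primes tested shows any such pattern (for each of these groups the chance of that is below 10^-4), which rules them out. Hence G = C_3 x S_3 (6T5), of order 18. The Galois group C_3 x S_3 (6T5) has order 18, so the splitting field has degree 18 over Q.

18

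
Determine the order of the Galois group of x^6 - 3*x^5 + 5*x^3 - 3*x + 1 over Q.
6

The degree of the splitting field over Q equals the order of the Galois group, so first determine the group. The polynomial f is an irreducible sextic over Q, so G = Gal(f/Q) is one of the 16 transitive subgroups 6T1, ..., 6T16 of S_6. The discriminant of f is -34992, which is not a perfect square, so G is not contained in A_6. The transitive groups of degree 6 not contained in A_6 are: C_6 (6T1, order 6), S_3 (6T2, order 6), D_6 (6T3, order 12), C_3 x S_3 (6T5, order 18), A_4 x C_2 (6T6, order 24), S_4 (6T8, order 24), S_3 x S_3 (6T9, order 36), S_4 x C_2 (6T11, order 48), (S_3 x S_3) : C_2 (6T13, order 72), PGL(2,5) (6T14, order 120), S_6 (6T16, order 720). By Dedekind's theorem, for a prime p not dividing disc(f) the degrees of the irreducible factors of f mod p form the cycle type of an element of G. Factoring f modulo the 23 such primes p <= 97 (skipping 2, 3, which divide the discriminant), each new pattern first appears at: mod 5: f = (x^2 + x + 1)(x^2 + 2x + 3)(x^2 + 4x + 2), pattern 2+2+2; mod 7: f = (x^3 + x^2 + 3x + 1)(x^3 + 3x^2 + x + 1), pattern 3+3; mod 31: f = (x + 3)(x + 7)(x + 9)(x + 21)(x + 23)(x + 27), pattern 1+1+1+1+1+1. No other pattern occurs in this range, so the set of observed cycle types is {2+2+2, 3+3, 1+1+1+1+1+1}. The candidates containing elements of all these cycle types are C_6 (6T1) of order 6, S_3 (6T2) of order 6, D_6 (6T3) of order 12, C_3 x S_3 (6T5) of order 18, A_4 x C_2 (6T6) of order 24, S_4 (6T8) of order 24, S_3 x S_3 (6T9) of order 36, S_4 x C_2 (6T11) of order 48, (S_3 x S_3) : C_2 (6T13) of order 72, PGL(2,5) (6T14) of order 120, S_6 (6T16) of order 720; the others are excluded. The observed types are precisely the cycle types that occur in S_3 (6T2). Each of the other remaining candidates has further cycle types, and by the Chebotarev density theorem the matching factorization patterns would occur for a proportion of primes equal to their share of the group: C_6 (6T1) additionally contains elements of type 6 (2 of its 6 elements, about 33% of primes); D_6 (6T3) additionally contains elements of type 6, 2+2+1+1 (5 of its 12 elements, about 42% of primes); C_3 x S_3 (6T5) additionally contains elements of type 6, 3+1+1+1 (10 of its 18 elements, about 56% of primes); A_4 x C_2 (6T6) additionally contains elements of type 6, 2+2+1+1, 2+1+1+1+1 (14 of its 24 elements, about 58% of primes); S_4 (6T8) additionally contains elements of type 4+1+1, 2+2+1+1 (9 of its 24 elements, about 38% of primes); S_3 x S_3 (6T9) additionally contains elements of type 6, 3+1+1+1, 2+2+1+1 (25 of its 36 elements, about 69% of primes); S_4 x C_2 (6T11) additionally contains elements of type 6, 4+2, 4+1+1, 2+2+1+1, 2+1+1+1+1 (32 of its 48 elements, about 67% of primes); (S_3 x S_3) : C_2 (6T13) additionally contains elements of type 6, 4+2, 3+2+1, 3+1+1+1, 2+2+1+1, 2+1+1+1+1 (61 of its 72 elements, about 85% of primes); PGL(2,5) (6T14) additionally contains elements of type 6, 5+1, 4+1+1, 2+2+1+1 (89 of its 120 elements, about 74% of primes); S_6 (6T16) additionally contains elements of type 6, 5+1, 4+2, 4+1+1, 3+2+1, 3+1+1+1, 2+2+1+1, 2+1+1+1+1 (664 of its 720 elements, about 92% of primes). None of the 23 primes tested shows any such pattern (for each of these groups the chance of that is below 10^-4), which rules them out. Hence G = S_3 (6T2), of order 6. The Galois group S_3 (6T2) has order 6, so the splitting field has degree 6 over Q.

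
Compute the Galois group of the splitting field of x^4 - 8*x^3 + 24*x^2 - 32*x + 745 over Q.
The polynomial is an irreducible quartic over Q and its discriminant is 99179645184 = 314928^2, a perfect square, so the Galois group is contained in A_4. The resolvent cubic y^3 - 24*y^2 - 2724*y + 22816 splits completely over Q, which gives the Klein four-group V_4.

V_4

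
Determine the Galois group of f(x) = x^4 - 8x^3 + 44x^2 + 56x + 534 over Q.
The polynomial is an irreducible quartic over Q and its discriminant is 130515535872, which is not a perfect square, so the Galois group is not contained in A_4. The resolvent cubic y^3 - 44*y^2 - 2584*y + 56672 has exactly one rational root, so the Galois group is C_4 or D_4. The quartic remains irreducible over Q(sqrt(disc)), so the group is D_4.

D_4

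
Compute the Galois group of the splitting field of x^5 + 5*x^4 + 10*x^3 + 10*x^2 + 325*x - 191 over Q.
A_5

The polynomial f is an irreducible quintic over Q, so G = Gal(f/Q) is a transitive subgroup of S_5: one of C_5 (5T1, order 5), D_5 (5T2, order 10), F_20 (5T3, order 20), A_5 (5T4, order 60) or S_5 (5T5, order 120). The discriminant of f is 1073741824000000 = 32768000^2, a perfect square, so G is contained in A_5. The transitive groups of degree 5 contained in A_5 are: C_5 (5T1, order 5), D_5 (5T2, order 10), A_5 (5T4, order 60). By Dedekind's theorem, for a prime p not dividing disc(f) the degrees of the irreducible factors of f mod p form the cycle type of an element of G. Factoring f modulo the 2 such primes p <= 7 (skipping 2, 5, which divide the discriminant), each new pattern first appears at: mod 3: f = (x^5 + 2x^4 + x^3 + x^2 + x + 1), pattern 5; mod 7: f = (x + 2)(x + 4)(x^3 + 6x^2 + x + 5), pattern 3+1+1. No other pattern occurs in this range, so the set of observed cycle types is {5, 3+1+1}. Among the candidates above, the only group containing elements of all these cycle types is A_5 (5T4) — each of C_5 (5T1), D_5 (5T2) lacks at least one of them. Hence G = A_5 (5T4), of order 60.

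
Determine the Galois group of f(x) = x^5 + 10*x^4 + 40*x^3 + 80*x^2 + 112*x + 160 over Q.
5T5: S_5

The polynomial f is an irreducible quintic over Q, so G = Gal(f/Q) is a transitive subgroup of S_5: one of C_5 (5T1, order 5), D_5 (5T2, order 10), F_20 (5T3, order 20), A_5 (5T4, order 60) or S_5 (5T5, order 120). The discriminant of f is 61018734592, which is not a perfect square, so G is not contained in A_5. The transitive groups of degree 5 not contained in A_5 are: F_20 (5T3, order 20), S_5 (5T5, order 120). By Dedekind's theorem, for a prime p not dividing disc(f) the degrees of the irreducible factors of f mod p form the cycle type of an element of G. Factoring f modulo the 5 such primes p <= 13 (skipping 2, which divides the discriminant), each new pattern first appears at: mod 3: f = (x^5 + x^4 + x^3 + 2x^2 + x + 1), pattern 5; mod 5: f = (x)(x^4 + 2), pattern 4+1; mod 13: f = (x + 8)(x + 12)(x^3 + 3x^2 + x + 6), pattern 3+1+1. No other pattern occurs in this range, so the set of observed cycle types is {5, 4+1, 3+1+1}. Among the candidates above, the only group containing elements of all these cycle types is S_5 (5T5) — F_20 (5T3) lacks at least one of them. Hence G = S_5 (5T5), of order 120.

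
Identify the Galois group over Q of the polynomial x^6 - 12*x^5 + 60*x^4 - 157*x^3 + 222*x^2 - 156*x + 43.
C_3 x S_3 (also written G18)

The polynomial f is an irreducible sextic over Q, so G = Gal(f/Q) is one of the 16 transitive subgroups 6T1, ..., 6T16 of S_6. The discriminant of f is -177147, which is not a perfect square, so G is not contained in A_6. The transitive groups of degree 6 not contained in A_6 are: C_6 (6T1, order 6), S_3 (6T2, order 6), D_6 (6T3, order 12), C_3 x S_3 (6T5, order 18), A_4 x C_2 (6T6, order 24), S_4 (6T8, order 24), S_3 x S_3 (6T9, order 36), S_4 x C_2 (6T11, order 48), (S_3 x S_3) : C_2 (6T13, order 72), PGL(2,5) (6T14, order 120), S_6 (6T16, order 720). By Dedekind's theorem, for a prime p not dividing disc(f) the degrees of the irreducible factors of f mod p form the cycle type of an element of G. Factoring f modulo the 33 such primes p <= 139 (skipping 3, which divides the discriminant), each new pattern first appears at: mod 2: f = (x^6 + x^3 + 1), pattern 6; mod 7: f = (x + 1)(x + 3)(x + 4)(x^3 + x^2 + 5x + 3), pattern 3+1+1+1; mod 17: f = (x^2 + x + 1)(x^2 + 9x + 2)(x^2 + 12x + 13), pattern 2+2+2; mod 19: f = (x^3 + 13x^2 + 12x + 1)(x^3 + 13x^2 + 12x + 5), pattern 3+3; mod 73: f = (x + 40)(x + 41)(x + 42)(x + 49)(x + 50)(x + 58), pattern 1+1+1+1+1+1. No other pattern occurs in this range, so the set of observed cycle types is {6, 3+1+1+1, 2+2+2, 3+3, 1+1+1+1+1+1}. The candidates containing elements of all these cycle types are C_3 x S_3 (6T5) of order 18, S_3 x S_3 (6T9) of order 36, (S_3 x S_3) : C_2 (6T13) of order 72, S_6 (6T16) of order 720; the others are excluded. The observed types are precisely the cycle types that occur in C_3 x S_3 (6T5). Each of the other remaining candidates has further cycle types, and by the Chebotarev density theorem the matching factorization patterns would occur for a proportion of primes equal to their share of the group: S_3 x S_3 (6T9) additionally contains elements of type 2+2+1+1 (9 of its 36 elements, about 25% of primes); (S_3 x S_3) : C_2 (6T13) additionally contains elements of type 4+2, 3+2+1, 2+2+1+1, 2+1+1+1+1 (45 of its 72 elements, about 62% of primes); S_6 (6T16) additionally contains elements of type 5+1, 4+2, 4+1+1, 3+2+1, 2+2+1+1, 2+1+1+1+1 (504 of its 720 elements, about 70% of primes). None of the 33 primes tested shows any such pattern (for each of these groups the chance of that is below 10^-4), which rules them out. Hence G = C_3 x S_3 (6T5), of order 18.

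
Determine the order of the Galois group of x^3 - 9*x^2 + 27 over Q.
The degree of the splitting field over Q equals the order of the Galois group, so first determine the group. The polynomial is an irreducible cubic over Q and its discriminant is 59049 = 243^2, a perfect square. For an irreducible cubic, a square discriminant forces the Galois group to be A_3, the cyclic group of order 3. The Galois group C_3 (3T1) has order 3, so the splitting field has degree 3 over Q.

3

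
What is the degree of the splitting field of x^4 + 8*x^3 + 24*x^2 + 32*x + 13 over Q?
The degree of the splitting field over Q equals the order of the Galois group, so first determine the group. The polynomial is an irreducible quartic over Q and its discriminant is -6912, which is not a perfect square, so the Galois group is not contained in A_4. The resolvent cubic y^3 - 24*y^2 + 204*y - 608 has exactly one rational root, so the Galois group is C_4 or D_4. The quartic remains irreducible over Q(sqrt(disc)), so the group is D_4. The Galois group D_4 (4T3) has order 8, so the splitting field has degree 8 over Q.

8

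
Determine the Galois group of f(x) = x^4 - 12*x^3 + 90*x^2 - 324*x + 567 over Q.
C_4, the cyclic group of order 4

The polynomial is an irreducible quartic over Q and its discriminant is 1088391168, which is not a perfect square, so the Galois group is not contained in A_4. The resolvent cubic y^3 - 90*y^2 + 1620*y + 17496 has exactly one rational root, so the Galois group is C_4 or D_4. The quartic becomes reducible over Q(sqrt(disc)), so the group is C_4.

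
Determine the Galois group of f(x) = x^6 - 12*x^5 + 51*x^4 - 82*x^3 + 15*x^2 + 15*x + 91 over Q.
The polynomial f is an irreducible sextic over Q, so G = Gal(f/Q) is one of the 16 transitive subgroups 6T1, ..., 6T16 of S_6. The discriminant of f is -51195483, which is not a perfect square, so G is not contained in A_6. The transitive groups of degree 6 not contained in A_6 are: C_6 (6T1, order 6), S_3 (6T2, order 6), D_6 (6T3, order 12), C_3 x S_3 (6T5, order 18), A_4 x C_2 (6T6, order 24), S_4 (6T8, order 24), S_3 x S_3 (6T9, order 36), S_4 x C_2 (6T11, order 48), (S_3 x S_3) : C_2 (6T13, order 72), PGL(2,5) (6T14, order 120), S_6 (6T16, order 720). By Dedekind's theorem, for a prime p not dividing disc(f) the degrees of the irreducible factors of f mod p form the cycle type of an element of G. Factoring f modulo the 33 such primes p <= 149 (skipping 3, 17, which divide the discriminant), each new pattern first appears at: mod 2: f = (x^6 + x^4 + x^2 + x + 1), pattern 6; mod 7: f = (x)(x + 3)(x + 5)(x^3 + x^2 + 1), pattern 3+1+1+1; mod 19: f = (x^3 + 13x^2 + 4x + 3)(x^3 + 13x^2 + 11x + 5), pattern 3+3; mod 53: f = (x^2 + 2x + 22)(x^2 + 43x + 47)(x^2 + 49x + 23), pattern 2+2+2; mod 73: f = (x + 7)(x + 8)(x + 22)(x + 52)(x + 53)(x + 65), pattern 1+1+1+1+1+1. No other pattern occurs in this range, so the set of observed cycle types is {6, 3+1+1+1, 3+3, 2+2+2, 1+1+1+1+1+1}. The candidates containing elements of all these cycle types are C_3 x S_3 (6T5) of order 18, S_3 x S_3 (6T9) of order 36, (S_3 x S_3) : C_2 (6T13) of order 72, S_6 (6T16) of order 720; the others are excluded. The observed types are precisely the cycle types that occur in C_3 x S_3 (6T5). Each of the other remaining candidates has further cycle types, and by the Chebotarev density theorem the matching factorization patterns would occur for a proportion of primes equal to their share of the group: S_3 x S_3 (6T9) additionally contains elements of type 2+2+1+1 (9 of its 36 elements, about 25% of primes); (S_3 x S_3) : C_2 (6T13) additionally contains elements of type 4+2, 3+2+1, 2+2+1+1, 2+1+1+1+1 (45 of its 72 elements, about 62% of primes); S_6 (6T16) additionally contains elements of type 5+1, 4+2, 4+1+1, 3+2+1, 2+2+1+1, 2+1+1+1+1 (504 of its 720 elements, about 70% of primes). None of the 33 primes tested shows any such pattern (for each of these groups the chance of that is below 10^-4), which rules them out. Hence G = C_3 x S_3 (6T5), of order 18.

C_3 x S_3 (also written G18)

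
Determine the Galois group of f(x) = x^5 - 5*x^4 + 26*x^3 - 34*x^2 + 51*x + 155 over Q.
The polynomial f is an irreducible quintic over Q, so G = Gal(f/Q) is a transitive subgroup of S_5: one of C_5 (5T1, order 5), D_5 (5T2, order 10), F_20 (5T3, order 20), A_5 (5T4, order 60) or S_5 (5T5, order 120). The discriminant of f is 37149830992, which is not a perfect square, so G is not contained in A_5. The transitive groups of degree 5 not contained in A_5 are: F_20 (5T3, order 20), S_5 (5T5, order 120). By Dedekind's theorem, for a prime p not dividing disc(f) the degrees of the irreducible factors of f mod p form the cycle type of an element of G. Factoring f modulo the 5 such primes p <= 13 (skipping 2, which divides the discriminant), each new pattern first appears at: mod 3: f = (x^5 + x^4 + 2x^3 + 2x^2 + 2), pattern 5; mod 5: f = (x)(x^4 + x^2 + x + 1), pattern 4+1; mod 13: f = (x + 2)(x + 7)(x^3 + 12x^2 + 8x + 12), pattern 3+1+1. No other pattern occurs in this range, so the set of observed cycle types is {5, 4+1, 3+1+1}. Among the candidates above, the only group containing elements of all these cycle types is S_5 (5T5) — F_20 (5T3) lacks at least one of them. Hence G = S_5 (5T5), of order 120.

S_5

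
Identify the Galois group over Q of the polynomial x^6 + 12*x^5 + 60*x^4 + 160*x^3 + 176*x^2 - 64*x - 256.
The polynomial f is an irreducible sextic over Q, so G = Gal(f/Q) is one of the 16 transitive subgroups 6T1, ..., 6T16 of S_6. The discriminant of f is 3603718079512576 = 60030976^2, a perfect square, so G is contained in A_6. The transitive groups of degree 6 contained in A_6 are: A_4 (6T4, order 12), S_4 (6T7, order 24), (C_3 x C_3) : C_4 (6T10, order 36), PSL(2,5) (6T12, order 60), A_6 (6T15, order 360). By Dedekind's theorem, for a prime p not dividing disc(f) the degrees of the irreducible factors of f mod p form the cycle type of an element of G. Factoring f modulo the 79 such primes p <= 419 (skipping 2, 229, which divide the discriminant), each new pattern first appears at: mod 3: f = (x^3 + x^2 + 2)(x^3 + 2x^2 + x + 1), pattern 3+3; mod 7: f = (x^2 + 4x + 6)(x^4 + x^3 + x^2 + 3x + 4), pattern 4+2; mod 23: f = (x + 7)(x + 20)(x^2 + 2x + 3)(x^2 + 6x + 11), pattern 2+2+1+1; mod 193: f = (x + 9)(x + 15)(x + 21)(x + 176)(x + 182)(x + 188), pattern 1+1+1+1+1+1. No other pattern occurs in this range, so the set of observed cycle types is {3+3, 4+2, 2+2+1+1, 1+1+1+1+1+1}. The candidates containing elements of all these cycle types are S_4 (6T7) of order 24, (C_3 x C_3) : C_4 (6T10) of order 36, A_6 (6T15) of order 360; the others are excluded. The observed types are precisely the cycle types that occur in S_4 (6T7). Each of the other remaining candidates has further cycle types, and by the Chebotarev density theorem the matching factorization patterns would occur for a proportion of primes equal to their share of the group: (C_3 x C_3) : C_4 (6T10) additionally contains elements of type 3+1+1+1 (4 of its 36 elements, about 11% of primes); A_6 (6T15) additionally contains elements of type 5+1, 3+1+1+1 (184 of its 360 elements, about 51% of primes). None of the 79 primes tested shows any such pattern (for each of these groups the chance of that is below 10^-4), which rules them out. Hence G = S_4 (6T7), of order 24.

6T7: S_4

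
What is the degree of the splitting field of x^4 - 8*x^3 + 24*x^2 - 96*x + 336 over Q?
12

The degree of the splitting field over Q equals the order of the Galois group, so first determine the group. The polynomial is an irreducible quartic over Q and its discriminant is 1358954496 = 36864^2, a perfect square, so the Galois group is contained in A_4. The resolvent cubic y^3 - 24*y^2 - 576*y + 1536 is irreducible over Q. An irreducible resolvent with square discriminant gives A_4. The Galois group A_4 (4T4) has order 12, so the splitting field has degree 12 over Q.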